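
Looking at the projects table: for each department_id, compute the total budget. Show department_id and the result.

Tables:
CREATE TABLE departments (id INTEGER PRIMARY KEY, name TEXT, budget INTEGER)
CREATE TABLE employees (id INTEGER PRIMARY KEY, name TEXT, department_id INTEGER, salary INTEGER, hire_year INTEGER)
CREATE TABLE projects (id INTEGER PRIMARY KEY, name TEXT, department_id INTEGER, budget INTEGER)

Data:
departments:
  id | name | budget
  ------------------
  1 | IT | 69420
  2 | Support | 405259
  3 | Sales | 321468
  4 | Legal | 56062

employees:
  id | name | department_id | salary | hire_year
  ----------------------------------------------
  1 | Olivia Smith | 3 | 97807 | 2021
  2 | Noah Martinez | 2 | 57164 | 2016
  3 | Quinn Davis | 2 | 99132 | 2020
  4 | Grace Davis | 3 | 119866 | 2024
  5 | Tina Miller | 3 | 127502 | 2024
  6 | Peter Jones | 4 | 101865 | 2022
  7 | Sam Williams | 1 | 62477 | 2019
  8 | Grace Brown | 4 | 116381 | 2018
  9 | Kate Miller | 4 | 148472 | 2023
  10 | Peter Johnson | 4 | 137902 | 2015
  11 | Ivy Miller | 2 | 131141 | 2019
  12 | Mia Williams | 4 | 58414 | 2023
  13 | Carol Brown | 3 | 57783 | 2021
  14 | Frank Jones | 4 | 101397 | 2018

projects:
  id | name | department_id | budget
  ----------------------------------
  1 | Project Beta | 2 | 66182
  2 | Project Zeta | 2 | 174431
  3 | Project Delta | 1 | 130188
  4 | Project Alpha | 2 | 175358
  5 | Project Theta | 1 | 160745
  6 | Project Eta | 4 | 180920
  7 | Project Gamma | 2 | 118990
SELECT department_id, SUM(budget) AS sum_budget FROM projects GROUP BY department_id

Execution result:
department_id | sum_budget
1 | 290933
2 | 534961
4 | 180920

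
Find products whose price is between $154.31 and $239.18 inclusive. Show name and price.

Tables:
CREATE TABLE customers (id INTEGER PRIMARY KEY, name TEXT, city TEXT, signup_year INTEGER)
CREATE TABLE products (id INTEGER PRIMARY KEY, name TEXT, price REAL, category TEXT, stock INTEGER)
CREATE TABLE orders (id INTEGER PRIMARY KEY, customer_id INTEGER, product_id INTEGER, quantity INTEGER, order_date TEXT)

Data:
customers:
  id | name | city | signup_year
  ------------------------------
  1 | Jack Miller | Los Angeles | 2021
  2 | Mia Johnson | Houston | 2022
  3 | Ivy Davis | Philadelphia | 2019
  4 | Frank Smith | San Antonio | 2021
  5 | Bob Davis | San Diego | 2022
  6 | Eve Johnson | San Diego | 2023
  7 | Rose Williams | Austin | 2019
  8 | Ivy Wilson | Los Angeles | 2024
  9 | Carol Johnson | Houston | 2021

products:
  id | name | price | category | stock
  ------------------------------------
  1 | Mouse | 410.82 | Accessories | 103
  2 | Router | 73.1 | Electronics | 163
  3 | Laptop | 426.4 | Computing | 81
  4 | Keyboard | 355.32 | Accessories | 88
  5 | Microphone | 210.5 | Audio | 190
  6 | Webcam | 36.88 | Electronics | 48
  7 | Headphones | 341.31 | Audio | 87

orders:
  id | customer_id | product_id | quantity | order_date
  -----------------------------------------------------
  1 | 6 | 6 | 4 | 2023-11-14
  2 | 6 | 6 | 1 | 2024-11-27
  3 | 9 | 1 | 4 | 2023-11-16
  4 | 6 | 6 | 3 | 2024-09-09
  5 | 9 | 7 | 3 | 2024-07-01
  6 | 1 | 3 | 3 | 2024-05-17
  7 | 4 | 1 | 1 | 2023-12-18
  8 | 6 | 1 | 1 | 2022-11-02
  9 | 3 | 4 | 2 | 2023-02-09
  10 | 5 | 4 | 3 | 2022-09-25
SELECT name, price FROM products WHERE price BETWEEN 154.31 AND 239.18

Execution result:
name | price
Microphone | 210.50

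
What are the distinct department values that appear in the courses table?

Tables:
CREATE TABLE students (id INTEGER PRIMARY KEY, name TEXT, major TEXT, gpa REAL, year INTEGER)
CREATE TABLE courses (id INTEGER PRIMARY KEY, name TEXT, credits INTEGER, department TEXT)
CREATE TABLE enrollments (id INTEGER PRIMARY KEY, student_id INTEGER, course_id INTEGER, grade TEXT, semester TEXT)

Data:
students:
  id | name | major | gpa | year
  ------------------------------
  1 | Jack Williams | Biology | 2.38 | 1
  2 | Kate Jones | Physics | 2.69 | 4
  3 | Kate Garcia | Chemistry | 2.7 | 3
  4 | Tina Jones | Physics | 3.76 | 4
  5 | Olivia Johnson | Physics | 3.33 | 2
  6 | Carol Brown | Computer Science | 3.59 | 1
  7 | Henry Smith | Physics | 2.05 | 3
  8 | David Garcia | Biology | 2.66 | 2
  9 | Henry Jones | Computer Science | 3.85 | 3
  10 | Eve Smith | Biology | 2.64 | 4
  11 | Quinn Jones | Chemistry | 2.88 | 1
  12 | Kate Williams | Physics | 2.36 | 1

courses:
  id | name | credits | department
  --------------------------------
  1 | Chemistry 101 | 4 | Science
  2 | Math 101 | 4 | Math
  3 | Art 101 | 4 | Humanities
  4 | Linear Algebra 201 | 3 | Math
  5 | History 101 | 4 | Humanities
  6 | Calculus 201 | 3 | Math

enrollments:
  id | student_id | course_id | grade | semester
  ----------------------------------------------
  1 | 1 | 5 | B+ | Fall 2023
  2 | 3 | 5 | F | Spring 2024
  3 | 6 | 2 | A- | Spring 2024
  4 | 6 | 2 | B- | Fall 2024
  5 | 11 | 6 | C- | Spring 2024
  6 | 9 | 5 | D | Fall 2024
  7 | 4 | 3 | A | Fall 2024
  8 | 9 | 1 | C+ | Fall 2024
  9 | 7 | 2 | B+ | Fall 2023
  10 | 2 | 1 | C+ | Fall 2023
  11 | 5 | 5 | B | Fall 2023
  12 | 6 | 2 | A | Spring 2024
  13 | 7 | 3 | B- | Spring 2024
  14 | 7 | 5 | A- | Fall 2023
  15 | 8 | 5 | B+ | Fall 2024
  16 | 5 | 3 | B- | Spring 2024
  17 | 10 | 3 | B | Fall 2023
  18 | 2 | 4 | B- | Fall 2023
SELECT DISTINCT department FROM courses

Execution result:
department
Science
Math
Humanities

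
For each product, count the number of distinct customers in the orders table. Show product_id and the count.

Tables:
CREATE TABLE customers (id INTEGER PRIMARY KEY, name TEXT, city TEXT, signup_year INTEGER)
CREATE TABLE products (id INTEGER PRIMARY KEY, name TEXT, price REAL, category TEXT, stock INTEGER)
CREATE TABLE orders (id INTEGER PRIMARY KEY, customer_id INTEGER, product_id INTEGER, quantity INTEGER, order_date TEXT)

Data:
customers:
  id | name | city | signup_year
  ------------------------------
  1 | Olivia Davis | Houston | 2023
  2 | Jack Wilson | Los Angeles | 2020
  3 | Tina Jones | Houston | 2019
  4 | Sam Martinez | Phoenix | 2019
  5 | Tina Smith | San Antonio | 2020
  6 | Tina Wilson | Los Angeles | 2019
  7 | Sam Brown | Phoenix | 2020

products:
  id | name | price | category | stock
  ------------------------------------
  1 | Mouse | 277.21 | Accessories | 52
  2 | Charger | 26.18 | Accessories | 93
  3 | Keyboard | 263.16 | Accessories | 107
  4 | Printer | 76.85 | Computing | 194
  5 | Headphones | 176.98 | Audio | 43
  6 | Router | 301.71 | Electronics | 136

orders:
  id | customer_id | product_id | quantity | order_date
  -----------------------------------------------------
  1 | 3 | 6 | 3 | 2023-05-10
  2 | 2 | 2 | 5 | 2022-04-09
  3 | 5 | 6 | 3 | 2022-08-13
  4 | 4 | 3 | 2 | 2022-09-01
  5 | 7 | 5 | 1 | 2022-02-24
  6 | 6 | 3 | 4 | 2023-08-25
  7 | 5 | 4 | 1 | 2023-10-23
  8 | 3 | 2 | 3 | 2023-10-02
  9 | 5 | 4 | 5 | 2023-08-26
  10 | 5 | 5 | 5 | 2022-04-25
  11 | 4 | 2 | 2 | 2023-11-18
SELECT product_id, COUNT(DISTINCT customer_id) AS distinct_customer_count FROM orders GROUP BY product_id

Execution result:
product_id | distinct_customer_count
2 | 3
3 | 2
4 | 1
5 | 2
6 | 2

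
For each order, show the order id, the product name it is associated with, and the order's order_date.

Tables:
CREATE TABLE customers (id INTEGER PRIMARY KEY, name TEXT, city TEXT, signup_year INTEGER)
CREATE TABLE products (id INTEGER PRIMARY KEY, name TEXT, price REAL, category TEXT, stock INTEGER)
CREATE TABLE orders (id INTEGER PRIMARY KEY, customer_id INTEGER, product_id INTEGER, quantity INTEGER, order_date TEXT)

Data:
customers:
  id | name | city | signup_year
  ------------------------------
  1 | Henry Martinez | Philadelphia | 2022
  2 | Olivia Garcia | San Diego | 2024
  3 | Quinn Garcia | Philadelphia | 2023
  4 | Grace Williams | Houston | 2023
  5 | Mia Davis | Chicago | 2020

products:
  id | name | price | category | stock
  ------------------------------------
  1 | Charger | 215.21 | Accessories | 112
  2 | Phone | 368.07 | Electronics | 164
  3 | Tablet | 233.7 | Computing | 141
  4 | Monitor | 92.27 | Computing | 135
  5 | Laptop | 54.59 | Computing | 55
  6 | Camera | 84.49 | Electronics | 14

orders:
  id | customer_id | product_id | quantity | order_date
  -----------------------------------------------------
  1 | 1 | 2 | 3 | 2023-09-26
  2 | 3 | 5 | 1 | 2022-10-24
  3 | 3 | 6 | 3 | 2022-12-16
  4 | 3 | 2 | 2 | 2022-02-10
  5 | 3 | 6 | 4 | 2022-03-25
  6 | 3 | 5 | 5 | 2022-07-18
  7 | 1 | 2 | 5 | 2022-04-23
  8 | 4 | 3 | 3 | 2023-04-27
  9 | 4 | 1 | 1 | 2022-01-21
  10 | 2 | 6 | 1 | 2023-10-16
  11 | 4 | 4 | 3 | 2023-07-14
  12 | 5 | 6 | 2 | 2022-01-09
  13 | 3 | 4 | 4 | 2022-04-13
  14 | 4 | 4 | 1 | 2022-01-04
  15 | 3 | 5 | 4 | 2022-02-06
SELECT c.id, p.name AS product, c.order_date FROM orders c JOIN products p ON c.product_id = p.id

Execution result:
id | product | order_date
1 | Phone | 2023-09-26
2 | Laptop | 2022-10-24
3 | Camera | 2022-12-16
4 | Phone | 2022-02-10
5 | Camera | 2022-03-25
6 | Laptop | 2022-07-18
7 | Phone | 2022-04-23
8 | Tablet | 2023-04-27
9 | Charger | 2022-01-21
10 | Camera | 2023-10-16
11 | Monitor | 2023-07-14
12 | Camera | 2022-01-09
13 | Monitor | 2022-04-13
14 | Monitor | 2022-01-04
15 | Laptop | 2022-02-06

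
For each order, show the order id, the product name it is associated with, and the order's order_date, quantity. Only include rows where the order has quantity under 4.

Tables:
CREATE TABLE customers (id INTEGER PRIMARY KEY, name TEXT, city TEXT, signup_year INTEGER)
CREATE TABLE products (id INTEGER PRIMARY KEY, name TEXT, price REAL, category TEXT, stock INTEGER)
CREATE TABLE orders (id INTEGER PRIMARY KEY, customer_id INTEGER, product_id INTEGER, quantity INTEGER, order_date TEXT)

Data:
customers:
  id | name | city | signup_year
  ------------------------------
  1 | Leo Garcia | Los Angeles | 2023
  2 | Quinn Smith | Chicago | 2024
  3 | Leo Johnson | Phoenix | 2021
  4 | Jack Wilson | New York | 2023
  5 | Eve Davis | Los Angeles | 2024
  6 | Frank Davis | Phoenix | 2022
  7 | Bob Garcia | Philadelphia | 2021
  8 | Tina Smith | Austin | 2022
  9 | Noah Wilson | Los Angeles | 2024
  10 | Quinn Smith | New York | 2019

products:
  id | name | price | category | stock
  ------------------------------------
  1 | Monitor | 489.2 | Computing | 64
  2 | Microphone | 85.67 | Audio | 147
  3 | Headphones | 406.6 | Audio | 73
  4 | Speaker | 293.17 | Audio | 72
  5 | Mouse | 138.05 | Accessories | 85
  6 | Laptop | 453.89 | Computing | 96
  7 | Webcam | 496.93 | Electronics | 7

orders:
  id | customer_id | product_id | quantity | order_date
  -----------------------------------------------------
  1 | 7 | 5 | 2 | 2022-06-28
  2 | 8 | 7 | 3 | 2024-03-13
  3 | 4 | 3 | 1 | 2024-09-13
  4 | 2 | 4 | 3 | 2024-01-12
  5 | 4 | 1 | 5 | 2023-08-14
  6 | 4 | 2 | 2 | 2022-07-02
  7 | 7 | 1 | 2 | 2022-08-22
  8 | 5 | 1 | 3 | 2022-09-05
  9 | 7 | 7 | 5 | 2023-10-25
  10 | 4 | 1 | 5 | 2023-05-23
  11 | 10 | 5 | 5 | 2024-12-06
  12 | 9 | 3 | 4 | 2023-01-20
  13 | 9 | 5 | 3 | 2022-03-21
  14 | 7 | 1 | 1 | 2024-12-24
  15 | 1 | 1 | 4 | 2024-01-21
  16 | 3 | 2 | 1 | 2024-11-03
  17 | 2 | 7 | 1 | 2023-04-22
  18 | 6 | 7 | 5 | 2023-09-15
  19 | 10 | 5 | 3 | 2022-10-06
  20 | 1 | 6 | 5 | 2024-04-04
SELECT c.id, p.name AS product, c.order_date, c.quantity FROM orders c JOIN products p ON c.product_id = p.id WHERE c.quantity < 4

Execution result:
id | product | order_date | quantity
1 | Mouse | 2022-06-28 | 2
2 | Webcam | 2024-03-13 | 3
3 | Headphones | 2024-09-13 | 1
4 | Speaker | 2024-01-12 | 3
6 | Microphone | 2022-07-02 | 2
7 | Monitor | 2022-08-22 | 2
8 | Monitor | 2022-09-05 | 3
13 | Mouse | 2022-03-21 | 3
14 | Monitor | 2024-12-24 | 1
16 | Microphone | 2024-11-03 | 1
17 | Webcam | 2023-04-22 | 1
19 | Mouse | 2022-10-06 | 3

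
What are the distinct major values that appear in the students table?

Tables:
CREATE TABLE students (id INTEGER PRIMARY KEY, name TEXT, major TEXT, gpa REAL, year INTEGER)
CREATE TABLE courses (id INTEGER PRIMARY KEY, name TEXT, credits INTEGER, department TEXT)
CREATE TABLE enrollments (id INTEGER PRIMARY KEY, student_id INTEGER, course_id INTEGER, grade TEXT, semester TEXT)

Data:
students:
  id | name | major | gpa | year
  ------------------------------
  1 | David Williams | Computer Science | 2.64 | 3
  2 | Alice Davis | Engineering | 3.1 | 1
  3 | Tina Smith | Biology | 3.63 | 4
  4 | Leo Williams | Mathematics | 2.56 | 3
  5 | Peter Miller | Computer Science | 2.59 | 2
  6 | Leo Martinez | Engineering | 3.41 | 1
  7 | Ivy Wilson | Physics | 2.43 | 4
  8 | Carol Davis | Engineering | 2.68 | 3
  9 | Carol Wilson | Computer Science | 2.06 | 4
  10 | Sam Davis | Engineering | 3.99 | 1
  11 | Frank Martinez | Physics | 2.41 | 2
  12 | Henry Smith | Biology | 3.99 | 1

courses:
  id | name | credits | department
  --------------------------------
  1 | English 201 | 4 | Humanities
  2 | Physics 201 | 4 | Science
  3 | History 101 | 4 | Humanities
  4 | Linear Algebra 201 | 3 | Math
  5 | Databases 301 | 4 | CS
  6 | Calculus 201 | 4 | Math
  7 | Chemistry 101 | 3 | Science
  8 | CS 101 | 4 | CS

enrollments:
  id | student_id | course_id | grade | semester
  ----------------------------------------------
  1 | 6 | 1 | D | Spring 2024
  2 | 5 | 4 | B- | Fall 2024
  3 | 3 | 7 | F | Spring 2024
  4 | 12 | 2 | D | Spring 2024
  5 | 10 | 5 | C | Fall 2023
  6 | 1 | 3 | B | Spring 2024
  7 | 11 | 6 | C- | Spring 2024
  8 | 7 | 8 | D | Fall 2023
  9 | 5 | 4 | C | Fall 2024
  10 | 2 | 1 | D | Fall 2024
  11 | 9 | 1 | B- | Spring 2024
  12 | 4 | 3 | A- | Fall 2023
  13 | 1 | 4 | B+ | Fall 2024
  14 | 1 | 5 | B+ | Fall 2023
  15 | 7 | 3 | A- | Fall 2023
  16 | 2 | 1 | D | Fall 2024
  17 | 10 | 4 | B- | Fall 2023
SELECT DISTINCT major FROM students

Execution result:
major
Computer Science
Engineering
Biology
Mathematics
Physics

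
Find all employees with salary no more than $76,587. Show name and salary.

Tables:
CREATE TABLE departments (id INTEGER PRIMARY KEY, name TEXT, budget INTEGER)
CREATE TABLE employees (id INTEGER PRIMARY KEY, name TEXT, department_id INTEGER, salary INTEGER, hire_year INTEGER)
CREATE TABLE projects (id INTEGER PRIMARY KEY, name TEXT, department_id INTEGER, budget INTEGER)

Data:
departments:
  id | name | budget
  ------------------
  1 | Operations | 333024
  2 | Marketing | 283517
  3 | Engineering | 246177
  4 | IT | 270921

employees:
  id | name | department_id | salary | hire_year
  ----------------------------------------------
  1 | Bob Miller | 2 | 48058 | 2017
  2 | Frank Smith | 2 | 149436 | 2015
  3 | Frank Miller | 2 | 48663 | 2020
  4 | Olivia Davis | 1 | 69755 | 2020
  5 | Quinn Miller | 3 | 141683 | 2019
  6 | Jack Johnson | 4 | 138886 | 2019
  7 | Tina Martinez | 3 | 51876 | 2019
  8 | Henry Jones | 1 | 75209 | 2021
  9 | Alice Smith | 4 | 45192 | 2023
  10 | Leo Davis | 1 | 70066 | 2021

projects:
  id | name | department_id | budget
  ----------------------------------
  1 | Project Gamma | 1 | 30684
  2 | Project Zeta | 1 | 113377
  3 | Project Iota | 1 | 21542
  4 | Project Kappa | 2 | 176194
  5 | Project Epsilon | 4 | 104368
SELECT name, salary FROM employees WHERE salary <= 76587

Execution result:
name | salary
Bob Miller | 48058
Frank Miller | 48663
Olivia Davis | 69755
Tina Martinez | 51876
Henry Jones | 75209
Alice Smith | 45192
Leo Davis | 70066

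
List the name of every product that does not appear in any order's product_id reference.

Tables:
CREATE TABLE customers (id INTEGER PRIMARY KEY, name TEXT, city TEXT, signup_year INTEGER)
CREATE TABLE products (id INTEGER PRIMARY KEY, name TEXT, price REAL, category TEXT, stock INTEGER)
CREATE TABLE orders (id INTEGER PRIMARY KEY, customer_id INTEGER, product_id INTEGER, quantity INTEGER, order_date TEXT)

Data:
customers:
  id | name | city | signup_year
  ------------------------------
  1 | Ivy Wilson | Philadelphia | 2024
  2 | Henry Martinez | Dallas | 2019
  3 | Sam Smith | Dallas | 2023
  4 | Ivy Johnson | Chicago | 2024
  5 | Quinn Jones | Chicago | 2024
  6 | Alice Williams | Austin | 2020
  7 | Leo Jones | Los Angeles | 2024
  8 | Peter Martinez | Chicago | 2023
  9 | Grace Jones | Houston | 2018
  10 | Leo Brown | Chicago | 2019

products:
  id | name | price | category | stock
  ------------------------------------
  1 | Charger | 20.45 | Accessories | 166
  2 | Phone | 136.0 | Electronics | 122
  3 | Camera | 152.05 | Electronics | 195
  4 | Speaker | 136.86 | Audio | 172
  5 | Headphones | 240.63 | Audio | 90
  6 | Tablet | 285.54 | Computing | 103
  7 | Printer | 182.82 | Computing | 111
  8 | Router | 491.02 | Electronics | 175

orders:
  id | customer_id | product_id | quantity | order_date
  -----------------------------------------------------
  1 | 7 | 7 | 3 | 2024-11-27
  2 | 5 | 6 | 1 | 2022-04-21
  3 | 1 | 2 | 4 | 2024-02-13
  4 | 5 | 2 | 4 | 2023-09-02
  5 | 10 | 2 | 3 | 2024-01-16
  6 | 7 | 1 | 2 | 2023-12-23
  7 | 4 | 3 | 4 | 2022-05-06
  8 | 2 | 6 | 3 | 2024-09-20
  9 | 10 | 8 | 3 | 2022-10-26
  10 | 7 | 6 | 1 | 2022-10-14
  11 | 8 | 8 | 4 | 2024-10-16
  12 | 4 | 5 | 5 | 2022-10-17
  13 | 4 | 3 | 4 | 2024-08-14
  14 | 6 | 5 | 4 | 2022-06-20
SELECT p.name FROM products p LEFT JOIN orders c ON c.product_id = p.id WHERE c.id IS NULL

Execution result:
Speaker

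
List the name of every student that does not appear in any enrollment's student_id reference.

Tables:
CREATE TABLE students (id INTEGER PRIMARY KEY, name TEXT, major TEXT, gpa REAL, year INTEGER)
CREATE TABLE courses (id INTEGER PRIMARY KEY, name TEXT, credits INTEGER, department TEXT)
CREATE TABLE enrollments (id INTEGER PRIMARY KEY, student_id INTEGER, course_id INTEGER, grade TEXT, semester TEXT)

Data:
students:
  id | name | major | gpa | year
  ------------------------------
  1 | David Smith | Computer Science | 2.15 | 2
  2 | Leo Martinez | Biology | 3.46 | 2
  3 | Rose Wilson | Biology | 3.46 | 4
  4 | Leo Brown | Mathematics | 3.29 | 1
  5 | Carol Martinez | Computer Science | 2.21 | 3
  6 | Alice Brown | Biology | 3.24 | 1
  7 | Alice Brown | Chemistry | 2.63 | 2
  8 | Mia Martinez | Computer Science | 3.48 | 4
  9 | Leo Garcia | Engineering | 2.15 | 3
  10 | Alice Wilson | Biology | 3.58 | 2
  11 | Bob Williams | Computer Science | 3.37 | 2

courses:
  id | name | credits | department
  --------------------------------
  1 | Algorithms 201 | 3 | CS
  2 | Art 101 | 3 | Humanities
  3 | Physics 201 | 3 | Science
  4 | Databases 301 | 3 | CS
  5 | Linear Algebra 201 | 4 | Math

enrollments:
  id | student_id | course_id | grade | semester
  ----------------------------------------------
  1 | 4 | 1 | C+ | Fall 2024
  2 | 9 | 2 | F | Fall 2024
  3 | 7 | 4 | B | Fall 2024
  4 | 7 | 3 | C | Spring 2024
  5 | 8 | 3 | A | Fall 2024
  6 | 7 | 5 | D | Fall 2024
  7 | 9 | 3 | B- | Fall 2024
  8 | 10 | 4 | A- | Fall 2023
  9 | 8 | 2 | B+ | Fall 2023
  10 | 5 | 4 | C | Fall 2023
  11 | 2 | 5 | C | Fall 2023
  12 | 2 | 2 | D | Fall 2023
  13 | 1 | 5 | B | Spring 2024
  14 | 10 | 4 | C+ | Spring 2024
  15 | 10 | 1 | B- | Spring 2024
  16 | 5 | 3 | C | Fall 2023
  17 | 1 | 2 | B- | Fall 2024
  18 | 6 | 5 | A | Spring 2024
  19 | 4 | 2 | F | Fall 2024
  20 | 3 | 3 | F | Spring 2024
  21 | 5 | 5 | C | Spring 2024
SELECT p.name FROM students p LEFT JOIN enrollments c ON c.student_id = p.id WHERE c.id IS NULL

Execution result:
Bob Williams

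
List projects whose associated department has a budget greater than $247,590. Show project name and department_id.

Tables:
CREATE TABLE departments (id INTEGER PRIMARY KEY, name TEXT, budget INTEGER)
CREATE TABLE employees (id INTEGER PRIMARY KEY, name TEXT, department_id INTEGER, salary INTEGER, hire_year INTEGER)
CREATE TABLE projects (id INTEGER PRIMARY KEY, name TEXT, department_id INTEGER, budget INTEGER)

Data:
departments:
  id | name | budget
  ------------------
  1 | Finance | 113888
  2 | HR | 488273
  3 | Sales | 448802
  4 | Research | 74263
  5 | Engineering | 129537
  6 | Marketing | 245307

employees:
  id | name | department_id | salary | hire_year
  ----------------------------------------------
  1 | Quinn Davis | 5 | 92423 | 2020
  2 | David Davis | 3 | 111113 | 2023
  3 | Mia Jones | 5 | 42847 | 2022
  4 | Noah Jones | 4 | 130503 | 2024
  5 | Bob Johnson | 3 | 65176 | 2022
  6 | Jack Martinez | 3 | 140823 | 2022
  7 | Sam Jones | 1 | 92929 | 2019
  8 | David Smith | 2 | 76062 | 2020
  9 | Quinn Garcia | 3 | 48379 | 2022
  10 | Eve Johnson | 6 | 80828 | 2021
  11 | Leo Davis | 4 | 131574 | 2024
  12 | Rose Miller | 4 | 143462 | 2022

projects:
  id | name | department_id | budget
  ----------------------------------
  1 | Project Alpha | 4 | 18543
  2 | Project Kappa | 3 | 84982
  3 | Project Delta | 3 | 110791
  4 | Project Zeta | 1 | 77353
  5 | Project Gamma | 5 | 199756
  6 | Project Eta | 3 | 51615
SELECT name, department_id FROM projects WHERE department_id IN (SELECT id FROM departments WHERE budget > 247590)

Execution result:
name | department_id
Project Kappa | 3
Project Delta | 3
Project Eta | 3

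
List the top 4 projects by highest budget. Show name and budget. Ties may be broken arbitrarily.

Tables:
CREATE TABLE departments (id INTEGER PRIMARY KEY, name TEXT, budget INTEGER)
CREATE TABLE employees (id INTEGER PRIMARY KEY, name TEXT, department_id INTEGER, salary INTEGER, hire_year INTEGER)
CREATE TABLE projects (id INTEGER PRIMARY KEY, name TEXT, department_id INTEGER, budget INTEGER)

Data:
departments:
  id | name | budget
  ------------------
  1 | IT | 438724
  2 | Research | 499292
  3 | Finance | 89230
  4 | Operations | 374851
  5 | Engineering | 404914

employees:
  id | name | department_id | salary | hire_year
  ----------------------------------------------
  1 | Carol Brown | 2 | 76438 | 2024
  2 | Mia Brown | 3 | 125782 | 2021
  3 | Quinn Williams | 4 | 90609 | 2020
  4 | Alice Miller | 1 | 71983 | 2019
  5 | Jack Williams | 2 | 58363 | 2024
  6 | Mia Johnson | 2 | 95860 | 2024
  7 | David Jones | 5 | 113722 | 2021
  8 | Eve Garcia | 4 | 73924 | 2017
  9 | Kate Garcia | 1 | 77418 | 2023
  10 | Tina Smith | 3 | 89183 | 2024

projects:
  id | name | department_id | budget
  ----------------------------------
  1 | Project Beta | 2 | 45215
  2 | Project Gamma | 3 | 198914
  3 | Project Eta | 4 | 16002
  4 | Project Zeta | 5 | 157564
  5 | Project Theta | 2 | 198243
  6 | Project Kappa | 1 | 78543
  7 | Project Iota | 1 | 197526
SELECT name, budget FROM projects ORDER BY budget DESC LIMIT 4

Execution result:
name | budget
Project Gamma | 198914
Project Theta | 198243
Project Iota | 197526
Project Zeta | 157564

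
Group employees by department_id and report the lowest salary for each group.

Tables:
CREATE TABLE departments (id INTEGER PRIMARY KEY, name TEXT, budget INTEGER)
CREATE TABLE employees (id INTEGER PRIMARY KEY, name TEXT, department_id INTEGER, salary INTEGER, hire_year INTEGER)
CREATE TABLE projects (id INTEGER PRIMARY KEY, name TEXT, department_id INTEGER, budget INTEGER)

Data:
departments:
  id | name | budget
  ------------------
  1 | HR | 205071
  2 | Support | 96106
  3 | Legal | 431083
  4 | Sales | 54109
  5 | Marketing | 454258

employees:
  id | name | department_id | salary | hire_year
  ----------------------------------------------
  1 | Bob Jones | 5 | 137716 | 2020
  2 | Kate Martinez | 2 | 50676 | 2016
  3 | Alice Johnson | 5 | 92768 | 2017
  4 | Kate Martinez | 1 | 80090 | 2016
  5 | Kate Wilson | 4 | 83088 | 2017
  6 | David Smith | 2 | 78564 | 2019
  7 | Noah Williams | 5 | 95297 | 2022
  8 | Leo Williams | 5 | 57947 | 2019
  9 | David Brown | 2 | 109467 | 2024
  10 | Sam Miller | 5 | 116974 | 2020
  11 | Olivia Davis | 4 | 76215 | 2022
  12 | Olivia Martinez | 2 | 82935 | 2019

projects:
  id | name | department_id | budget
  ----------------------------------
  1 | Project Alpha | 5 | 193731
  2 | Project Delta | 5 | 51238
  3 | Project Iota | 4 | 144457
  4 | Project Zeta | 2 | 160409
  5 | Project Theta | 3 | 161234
SELECT department_id, MIN(salary) AS min_salary FROM employees GROUP BY department_id

Execution result:
department_id | min_salary
1 | 80090
2 | 50676
4 | 76215
5 | 57947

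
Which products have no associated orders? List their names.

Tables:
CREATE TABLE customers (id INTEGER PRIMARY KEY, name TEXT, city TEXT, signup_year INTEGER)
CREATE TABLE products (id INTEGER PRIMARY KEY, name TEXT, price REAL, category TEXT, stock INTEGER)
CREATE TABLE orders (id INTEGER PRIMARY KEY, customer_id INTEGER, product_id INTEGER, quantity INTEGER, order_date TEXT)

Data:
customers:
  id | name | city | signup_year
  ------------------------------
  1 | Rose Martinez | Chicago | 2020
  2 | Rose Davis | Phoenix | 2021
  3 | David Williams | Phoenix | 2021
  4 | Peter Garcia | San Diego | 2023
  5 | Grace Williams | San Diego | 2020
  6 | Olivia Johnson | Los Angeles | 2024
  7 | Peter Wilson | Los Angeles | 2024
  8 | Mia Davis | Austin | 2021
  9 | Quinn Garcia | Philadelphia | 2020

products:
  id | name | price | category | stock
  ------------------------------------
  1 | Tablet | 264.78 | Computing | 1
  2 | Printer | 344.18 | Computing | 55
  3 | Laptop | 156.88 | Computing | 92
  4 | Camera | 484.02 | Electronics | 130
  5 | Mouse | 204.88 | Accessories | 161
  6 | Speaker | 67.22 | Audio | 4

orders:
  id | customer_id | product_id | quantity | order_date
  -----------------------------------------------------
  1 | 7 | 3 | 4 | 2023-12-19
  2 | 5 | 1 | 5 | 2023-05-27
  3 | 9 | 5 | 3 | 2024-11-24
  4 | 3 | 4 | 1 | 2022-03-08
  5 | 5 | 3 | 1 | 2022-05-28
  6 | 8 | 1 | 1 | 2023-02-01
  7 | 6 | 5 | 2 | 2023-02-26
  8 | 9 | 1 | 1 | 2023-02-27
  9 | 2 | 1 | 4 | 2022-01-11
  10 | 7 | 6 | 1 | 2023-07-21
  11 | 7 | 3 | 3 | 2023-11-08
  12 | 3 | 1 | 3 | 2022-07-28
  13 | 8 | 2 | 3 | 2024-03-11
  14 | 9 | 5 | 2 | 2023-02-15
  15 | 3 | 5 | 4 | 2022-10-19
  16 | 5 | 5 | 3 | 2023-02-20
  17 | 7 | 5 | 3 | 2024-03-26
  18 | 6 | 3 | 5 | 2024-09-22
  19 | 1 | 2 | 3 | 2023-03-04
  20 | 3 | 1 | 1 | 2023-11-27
SELECT p.name FROM products p LEFT JOIN orders c ON c.product_id = p.id WHERE c.id IS NULL

Execution result:
(no rows)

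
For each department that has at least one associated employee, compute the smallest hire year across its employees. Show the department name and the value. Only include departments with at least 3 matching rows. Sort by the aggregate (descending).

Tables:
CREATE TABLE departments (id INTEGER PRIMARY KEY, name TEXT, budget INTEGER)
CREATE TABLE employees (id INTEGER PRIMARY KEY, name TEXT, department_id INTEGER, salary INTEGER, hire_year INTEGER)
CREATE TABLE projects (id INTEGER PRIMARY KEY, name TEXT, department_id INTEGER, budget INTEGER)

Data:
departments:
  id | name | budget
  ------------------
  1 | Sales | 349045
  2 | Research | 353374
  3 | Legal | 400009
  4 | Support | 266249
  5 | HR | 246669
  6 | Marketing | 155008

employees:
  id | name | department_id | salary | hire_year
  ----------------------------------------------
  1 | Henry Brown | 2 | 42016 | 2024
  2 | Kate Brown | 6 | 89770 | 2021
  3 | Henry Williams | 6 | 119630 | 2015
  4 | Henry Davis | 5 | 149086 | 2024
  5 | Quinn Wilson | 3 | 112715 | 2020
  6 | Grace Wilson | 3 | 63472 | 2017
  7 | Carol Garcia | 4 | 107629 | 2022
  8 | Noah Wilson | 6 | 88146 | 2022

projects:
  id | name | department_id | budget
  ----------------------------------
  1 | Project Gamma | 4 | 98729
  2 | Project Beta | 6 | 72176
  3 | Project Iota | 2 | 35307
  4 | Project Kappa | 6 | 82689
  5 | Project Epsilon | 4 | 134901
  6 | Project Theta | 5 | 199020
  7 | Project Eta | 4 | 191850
SELECT p.name, MIN(c.hire_year) AS min_hire_year FROM employees c JOIN departments p ON c.department_id = p.id GROUP BY p.id, p.name HAVING COUNT(*) >= 3 ORDER BY min_hire_year DESC

Execution result:
name | min_hire_year
Marketing | 2015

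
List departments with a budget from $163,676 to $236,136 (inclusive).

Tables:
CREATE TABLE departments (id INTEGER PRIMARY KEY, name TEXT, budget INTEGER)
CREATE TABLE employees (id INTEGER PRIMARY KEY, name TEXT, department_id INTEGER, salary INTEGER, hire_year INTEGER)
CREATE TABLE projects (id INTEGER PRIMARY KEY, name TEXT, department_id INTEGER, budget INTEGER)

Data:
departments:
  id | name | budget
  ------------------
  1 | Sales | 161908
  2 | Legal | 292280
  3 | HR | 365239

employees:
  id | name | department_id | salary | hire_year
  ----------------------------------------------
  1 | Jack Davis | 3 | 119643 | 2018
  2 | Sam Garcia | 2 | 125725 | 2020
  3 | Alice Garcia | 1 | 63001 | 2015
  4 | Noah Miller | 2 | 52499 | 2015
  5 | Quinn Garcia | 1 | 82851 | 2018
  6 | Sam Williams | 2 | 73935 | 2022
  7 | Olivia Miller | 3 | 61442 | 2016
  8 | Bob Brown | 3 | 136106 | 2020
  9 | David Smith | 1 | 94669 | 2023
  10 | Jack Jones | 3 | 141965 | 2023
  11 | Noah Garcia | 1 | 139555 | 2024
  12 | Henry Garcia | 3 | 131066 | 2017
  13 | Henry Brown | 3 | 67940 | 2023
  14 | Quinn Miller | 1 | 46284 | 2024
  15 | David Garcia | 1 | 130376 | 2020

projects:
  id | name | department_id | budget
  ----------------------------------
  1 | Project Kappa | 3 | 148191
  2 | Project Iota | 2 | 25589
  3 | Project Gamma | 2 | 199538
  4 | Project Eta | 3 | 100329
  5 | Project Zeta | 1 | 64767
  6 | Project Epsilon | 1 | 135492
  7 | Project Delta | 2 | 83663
SELECT name, budget FROM departments WHERE budget BETWEEN 163676 AND 236136

Execution result:
(no rows)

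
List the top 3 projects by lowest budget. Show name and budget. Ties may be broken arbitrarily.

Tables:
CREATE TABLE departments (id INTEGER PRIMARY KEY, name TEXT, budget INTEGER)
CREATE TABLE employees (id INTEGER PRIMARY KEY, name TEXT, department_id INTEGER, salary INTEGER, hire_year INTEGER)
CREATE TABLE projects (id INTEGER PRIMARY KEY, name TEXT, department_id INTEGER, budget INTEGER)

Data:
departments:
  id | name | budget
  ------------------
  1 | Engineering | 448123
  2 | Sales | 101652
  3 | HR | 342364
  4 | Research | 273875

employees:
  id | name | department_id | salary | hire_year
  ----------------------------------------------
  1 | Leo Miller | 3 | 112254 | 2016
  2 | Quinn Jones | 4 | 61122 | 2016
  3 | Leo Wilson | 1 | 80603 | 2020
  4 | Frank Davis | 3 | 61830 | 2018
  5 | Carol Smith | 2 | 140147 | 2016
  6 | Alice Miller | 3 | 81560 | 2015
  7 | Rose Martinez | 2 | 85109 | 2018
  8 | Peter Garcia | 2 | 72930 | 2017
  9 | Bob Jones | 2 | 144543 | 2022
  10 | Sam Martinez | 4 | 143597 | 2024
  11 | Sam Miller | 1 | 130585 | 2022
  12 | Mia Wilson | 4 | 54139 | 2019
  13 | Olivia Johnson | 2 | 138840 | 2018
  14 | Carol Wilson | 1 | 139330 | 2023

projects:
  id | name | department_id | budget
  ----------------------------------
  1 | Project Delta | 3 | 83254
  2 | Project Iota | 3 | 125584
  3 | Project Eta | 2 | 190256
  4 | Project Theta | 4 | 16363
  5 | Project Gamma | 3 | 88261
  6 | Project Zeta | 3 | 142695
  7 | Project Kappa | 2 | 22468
SELECT name, budget FROM projects ORDER BY budget ASC LIMIT 3

Execution result:
name | budget
Project Theta | 16363
Project Kappa | 22468
Project Delta | 83254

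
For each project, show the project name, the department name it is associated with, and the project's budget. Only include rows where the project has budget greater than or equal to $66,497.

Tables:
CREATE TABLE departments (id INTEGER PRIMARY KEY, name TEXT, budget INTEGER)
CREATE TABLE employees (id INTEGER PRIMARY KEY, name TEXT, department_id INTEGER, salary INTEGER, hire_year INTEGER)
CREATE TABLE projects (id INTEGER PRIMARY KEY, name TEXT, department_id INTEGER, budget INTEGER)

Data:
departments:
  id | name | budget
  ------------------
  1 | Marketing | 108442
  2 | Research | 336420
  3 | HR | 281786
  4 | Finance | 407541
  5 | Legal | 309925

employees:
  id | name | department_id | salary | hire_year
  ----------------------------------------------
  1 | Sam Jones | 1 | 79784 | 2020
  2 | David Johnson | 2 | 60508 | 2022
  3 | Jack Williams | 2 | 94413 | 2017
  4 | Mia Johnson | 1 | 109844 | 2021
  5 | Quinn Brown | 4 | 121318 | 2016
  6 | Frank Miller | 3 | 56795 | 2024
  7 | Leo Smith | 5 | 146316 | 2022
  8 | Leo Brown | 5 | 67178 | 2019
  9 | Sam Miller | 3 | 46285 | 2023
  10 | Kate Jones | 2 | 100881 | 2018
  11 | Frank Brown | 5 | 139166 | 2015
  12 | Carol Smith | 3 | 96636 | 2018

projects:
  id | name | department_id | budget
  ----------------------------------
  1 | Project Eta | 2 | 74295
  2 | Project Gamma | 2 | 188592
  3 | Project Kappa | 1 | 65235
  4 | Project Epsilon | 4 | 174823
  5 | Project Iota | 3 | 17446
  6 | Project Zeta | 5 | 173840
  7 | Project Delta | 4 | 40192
SELECT c.name, p.name AS department, c.budget FROM projects c JOIN departments p ON c.department_id = p.id WHERE c.budget >= 66497

Execution result:
name | department | budget
Project Eta | Research | 74295
Project Gamma | Research | 188592
Project Epsilon | Finance | 174823
Project Zeta | Legal | 173840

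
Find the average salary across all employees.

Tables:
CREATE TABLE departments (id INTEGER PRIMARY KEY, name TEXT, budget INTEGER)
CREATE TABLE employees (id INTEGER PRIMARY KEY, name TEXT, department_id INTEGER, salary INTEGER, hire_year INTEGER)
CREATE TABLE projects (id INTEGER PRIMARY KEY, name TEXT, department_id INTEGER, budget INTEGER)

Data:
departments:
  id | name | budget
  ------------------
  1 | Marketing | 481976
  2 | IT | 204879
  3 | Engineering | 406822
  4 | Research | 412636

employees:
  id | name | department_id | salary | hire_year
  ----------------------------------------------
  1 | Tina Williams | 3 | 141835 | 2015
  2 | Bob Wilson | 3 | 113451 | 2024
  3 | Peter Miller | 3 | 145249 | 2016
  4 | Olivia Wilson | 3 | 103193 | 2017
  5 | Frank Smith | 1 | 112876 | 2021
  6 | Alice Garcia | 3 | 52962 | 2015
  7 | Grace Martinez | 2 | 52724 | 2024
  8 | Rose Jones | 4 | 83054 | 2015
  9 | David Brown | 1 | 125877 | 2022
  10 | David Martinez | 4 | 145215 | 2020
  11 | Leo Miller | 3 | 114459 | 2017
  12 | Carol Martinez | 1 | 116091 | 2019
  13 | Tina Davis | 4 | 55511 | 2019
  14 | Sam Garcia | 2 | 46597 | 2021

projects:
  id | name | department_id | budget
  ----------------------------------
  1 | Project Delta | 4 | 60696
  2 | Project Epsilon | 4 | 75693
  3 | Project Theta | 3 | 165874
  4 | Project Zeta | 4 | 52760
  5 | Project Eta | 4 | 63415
SELECT AVG(salary) FROM employees

Execution result:
100649.57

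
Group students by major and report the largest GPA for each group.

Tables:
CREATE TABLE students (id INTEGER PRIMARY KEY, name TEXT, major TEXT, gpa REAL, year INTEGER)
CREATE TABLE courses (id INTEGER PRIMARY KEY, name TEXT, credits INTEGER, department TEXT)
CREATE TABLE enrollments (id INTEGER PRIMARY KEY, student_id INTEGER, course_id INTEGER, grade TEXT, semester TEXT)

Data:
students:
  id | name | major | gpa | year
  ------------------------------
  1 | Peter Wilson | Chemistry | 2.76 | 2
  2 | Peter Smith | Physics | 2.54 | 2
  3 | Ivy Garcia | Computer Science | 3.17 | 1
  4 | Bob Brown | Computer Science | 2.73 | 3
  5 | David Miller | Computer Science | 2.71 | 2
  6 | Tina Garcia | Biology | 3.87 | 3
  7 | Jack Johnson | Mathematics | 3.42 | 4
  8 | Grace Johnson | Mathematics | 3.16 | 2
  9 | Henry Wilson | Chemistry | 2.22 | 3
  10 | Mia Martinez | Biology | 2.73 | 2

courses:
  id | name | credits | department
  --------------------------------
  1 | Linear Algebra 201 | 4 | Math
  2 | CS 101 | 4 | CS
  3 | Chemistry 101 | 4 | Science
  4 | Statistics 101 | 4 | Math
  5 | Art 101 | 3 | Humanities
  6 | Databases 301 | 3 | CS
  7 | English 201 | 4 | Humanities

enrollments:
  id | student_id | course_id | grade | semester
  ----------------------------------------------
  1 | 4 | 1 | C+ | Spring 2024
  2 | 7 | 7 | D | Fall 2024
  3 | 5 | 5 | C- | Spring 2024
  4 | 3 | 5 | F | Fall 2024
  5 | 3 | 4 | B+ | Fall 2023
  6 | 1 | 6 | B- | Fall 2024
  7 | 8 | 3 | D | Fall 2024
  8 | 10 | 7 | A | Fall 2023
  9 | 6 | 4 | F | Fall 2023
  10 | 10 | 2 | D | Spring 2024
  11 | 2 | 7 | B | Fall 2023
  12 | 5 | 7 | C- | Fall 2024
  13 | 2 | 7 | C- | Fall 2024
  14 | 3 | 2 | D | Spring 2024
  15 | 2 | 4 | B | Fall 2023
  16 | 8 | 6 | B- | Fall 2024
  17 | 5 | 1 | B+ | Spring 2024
SELECT major, MAX(gpa) AS max_gpa FROM students GROUP BY major

Execution result:
major | max_gpa
Biology | 3.87
Chemistry | 2.76
Computer Science | 3.17
Mathematics | 3.42
Physics | 2.54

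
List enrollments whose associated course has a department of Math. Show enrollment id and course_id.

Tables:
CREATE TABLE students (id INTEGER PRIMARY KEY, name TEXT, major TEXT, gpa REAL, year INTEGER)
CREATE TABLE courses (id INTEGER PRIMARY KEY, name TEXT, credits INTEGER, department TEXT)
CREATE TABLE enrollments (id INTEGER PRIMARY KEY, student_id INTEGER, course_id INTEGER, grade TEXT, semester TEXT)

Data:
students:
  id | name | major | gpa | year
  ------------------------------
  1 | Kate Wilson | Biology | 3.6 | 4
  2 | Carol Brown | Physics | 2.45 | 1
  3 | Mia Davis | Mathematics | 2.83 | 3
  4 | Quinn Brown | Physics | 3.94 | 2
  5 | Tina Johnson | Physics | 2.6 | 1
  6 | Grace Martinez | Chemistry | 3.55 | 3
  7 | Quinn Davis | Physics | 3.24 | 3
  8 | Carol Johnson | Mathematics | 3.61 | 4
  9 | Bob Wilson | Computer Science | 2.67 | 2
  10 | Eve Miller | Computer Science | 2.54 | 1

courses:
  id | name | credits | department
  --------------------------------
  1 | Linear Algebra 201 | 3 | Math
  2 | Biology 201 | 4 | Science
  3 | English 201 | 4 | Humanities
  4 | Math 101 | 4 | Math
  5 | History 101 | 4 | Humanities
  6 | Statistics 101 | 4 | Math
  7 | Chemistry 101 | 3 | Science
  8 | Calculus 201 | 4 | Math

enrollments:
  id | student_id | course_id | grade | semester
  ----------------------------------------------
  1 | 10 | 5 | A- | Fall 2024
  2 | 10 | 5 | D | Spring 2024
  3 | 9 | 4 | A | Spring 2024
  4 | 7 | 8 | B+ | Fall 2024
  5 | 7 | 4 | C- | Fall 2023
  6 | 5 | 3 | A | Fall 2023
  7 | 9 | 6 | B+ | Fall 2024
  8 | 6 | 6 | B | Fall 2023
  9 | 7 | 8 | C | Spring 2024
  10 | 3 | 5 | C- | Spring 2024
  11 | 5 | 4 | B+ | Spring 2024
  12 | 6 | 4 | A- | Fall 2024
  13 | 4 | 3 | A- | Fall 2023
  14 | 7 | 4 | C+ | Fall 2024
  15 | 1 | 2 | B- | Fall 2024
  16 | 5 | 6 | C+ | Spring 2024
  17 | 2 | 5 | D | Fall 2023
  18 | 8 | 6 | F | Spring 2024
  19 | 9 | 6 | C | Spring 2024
SELECT id, course_id FROM enrollments WHERE course_id IN (SELECT id FROM courses WHERE department = 'Math')

Execution result:
id | course_id
3 | 4
4 | 8
5 | 4
7 | 6
8 | 6
9 | 8
11 | 4
12 | 4
14 | 4
16 | 6
18 | 6
19 | 6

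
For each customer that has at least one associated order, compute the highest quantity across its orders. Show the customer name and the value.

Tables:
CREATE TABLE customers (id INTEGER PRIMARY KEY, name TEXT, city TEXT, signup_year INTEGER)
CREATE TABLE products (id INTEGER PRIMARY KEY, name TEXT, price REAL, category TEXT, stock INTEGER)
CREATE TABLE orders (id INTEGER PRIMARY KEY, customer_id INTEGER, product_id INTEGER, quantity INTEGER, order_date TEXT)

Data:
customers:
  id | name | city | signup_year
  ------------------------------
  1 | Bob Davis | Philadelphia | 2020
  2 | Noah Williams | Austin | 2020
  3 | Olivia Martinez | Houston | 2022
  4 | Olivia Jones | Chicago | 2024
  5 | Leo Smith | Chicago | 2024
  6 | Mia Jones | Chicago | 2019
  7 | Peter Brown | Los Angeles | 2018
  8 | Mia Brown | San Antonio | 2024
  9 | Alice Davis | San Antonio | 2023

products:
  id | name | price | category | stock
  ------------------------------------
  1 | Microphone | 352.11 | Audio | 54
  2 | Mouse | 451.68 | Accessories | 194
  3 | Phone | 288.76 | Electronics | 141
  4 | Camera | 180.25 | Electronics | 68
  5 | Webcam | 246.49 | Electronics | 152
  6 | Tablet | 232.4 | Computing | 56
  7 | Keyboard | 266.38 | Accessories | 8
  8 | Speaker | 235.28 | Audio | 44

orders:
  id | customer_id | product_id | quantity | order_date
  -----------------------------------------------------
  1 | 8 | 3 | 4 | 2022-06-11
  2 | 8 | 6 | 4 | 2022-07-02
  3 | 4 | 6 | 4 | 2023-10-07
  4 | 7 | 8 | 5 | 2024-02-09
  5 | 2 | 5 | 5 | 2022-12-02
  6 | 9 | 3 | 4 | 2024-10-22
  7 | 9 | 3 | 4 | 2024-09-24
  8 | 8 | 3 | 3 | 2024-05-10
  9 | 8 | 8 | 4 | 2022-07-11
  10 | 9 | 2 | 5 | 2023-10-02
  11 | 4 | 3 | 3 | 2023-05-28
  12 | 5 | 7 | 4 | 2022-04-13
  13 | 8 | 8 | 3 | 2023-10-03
SELECT p.name, MAX(c.quantity) AS max_quantity FROM orders c JOIN customers p ON c.customer_id = p.id GROUP BY p.id, p.name

Execution result:
name | max_quantity
Noah Williams | 5
Olivia Jones | 4
Leo Smith | 4
Peter Brown | 5
Mia Brown | 4
Alice Davis | 5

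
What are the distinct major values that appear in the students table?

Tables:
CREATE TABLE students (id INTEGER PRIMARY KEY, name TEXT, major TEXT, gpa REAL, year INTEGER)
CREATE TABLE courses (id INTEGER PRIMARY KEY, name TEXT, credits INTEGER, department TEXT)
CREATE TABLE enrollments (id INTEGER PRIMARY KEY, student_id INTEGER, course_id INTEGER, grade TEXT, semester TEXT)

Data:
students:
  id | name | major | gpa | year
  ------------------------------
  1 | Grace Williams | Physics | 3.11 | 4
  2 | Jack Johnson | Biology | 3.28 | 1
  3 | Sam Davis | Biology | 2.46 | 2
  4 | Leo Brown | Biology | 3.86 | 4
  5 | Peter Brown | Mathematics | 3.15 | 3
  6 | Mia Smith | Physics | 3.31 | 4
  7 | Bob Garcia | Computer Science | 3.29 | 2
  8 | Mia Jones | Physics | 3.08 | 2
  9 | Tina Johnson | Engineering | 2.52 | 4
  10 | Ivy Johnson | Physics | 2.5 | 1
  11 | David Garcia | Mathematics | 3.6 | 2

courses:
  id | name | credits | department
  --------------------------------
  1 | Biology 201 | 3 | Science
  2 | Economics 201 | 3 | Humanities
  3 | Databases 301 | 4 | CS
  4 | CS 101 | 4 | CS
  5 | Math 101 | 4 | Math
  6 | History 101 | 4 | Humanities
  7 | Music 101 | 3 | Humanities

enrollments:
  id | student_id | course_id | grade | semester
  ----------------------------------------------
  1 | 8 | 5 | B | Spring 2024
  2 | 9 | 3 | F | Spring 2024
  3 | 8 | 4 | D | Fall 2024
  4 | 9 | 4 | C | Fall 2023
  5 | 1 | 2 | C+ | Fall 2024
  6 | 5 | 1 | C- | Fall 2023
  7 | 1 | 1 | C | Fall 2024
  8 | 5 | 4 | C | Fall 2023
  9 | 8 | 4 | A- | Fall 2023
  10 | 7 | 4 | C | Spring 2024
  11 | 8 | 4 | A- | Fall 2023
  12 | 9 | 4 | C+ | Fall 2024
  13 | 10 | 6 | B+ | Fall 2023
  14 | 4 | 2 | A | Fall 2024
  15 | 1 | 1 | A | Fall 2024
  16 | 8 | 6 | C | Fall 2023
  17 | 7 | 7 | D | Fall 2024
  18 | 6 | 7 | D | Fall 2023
SELECT DISTINCT major FROM students

Execution result:
major
Physics
Biology
Mathematics
Computer Science
Engineering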